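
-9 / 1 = -9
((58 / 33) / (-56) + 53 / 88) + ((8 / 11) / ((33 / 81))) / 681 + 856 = 3952620767 / 4614456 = 856.57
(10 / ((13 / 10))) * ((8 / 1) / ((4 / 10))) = 2000 / 13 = 153.85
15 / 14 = 1.07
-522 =-522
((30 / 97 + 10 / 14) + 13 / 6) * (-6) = -12997 / 679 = -19.14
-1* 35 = -35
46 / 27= 1.70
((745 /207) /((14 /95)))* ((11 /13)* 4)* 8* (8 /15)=19930240 /56511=352.68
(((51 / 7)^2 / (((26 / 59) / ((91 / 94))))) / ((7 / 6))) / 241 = 460377 / 1110046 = 0.41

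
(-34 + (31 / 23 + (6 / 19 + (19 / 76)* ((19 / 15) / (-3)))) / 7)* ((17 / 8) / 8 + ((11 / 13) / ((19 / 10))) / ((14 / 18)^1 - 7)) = -399366084379 / 60929406720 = -6.55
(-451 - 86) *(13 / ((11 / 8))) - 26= -56134 / 11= -5103.09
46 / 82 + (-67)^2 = 184072 / 41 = 4489.56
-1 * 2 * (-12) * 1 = 24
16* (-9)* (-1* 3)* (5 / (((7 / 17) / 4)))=146880 / 7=20982.86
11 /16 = 0.69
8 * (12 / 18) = 16 / 3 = 5.33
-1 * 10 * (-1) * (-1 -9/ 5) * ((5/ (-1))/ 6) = 70/ 3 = 23.33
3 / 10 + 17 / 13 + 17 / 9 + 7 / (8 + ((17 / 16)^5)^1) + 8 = 28104300031 / 2295180810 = 12.24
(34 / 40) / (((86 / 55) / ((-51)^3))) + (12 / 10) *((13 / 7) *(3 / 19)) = -16495734609 / 228760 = -72109.35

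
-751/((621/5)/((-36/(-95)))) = -3004/1311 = -2.29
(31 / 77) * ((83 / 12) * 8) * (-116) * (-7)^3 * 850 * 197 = 4897889726800 / 33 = 148420900812.12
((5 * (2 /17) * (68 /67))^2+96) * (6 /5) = 2595264 /22445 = 115.63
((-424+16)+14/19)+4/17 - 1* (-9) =-398.03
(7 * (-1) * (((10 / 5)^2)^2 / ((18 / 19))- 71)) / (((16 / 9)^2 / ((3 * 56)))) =20134.41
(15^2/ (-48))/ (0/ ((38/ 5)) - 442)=75/ 7072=0.01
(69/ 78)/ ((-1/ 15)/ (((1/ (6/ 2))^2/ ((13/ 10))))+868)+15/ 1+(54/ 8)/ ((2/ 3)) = 113306893/ 4509544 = 25.13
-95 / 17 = -5.59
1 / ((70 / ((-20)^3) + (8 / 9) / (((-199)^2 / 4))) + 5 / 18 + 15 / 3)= 95042400 / 500789579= 0.19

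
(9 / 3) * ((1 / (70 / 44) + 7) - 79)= -7494 / 35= -214.11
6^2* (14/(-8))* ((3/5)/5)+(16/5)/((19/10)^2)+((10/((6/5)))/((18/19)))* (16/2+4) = 8031689/81225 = 98.88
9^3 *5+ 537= 4182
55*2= 110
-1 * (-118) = 118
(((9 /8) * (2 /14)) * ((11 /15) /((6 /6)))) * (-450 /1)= -1485 /28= -53.04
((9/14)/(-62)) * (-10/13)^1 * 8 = 180/2821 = 0.06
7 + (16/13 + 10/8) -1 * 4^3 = -2835/52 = -54.52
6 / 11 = 0.55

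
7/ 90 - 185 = -16643/ 90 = -184.92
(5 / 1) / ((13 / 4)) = 20 / 13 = 1.54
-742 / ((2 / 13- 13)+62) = -9646 / 639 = -15.10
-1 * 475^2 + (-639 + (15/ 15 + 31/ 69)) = -15612116/ 69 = -226262.55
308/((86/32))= 4928/43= 114.60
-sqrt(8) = -2 * sqrt(2) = -2.83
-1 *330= -330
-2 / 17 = -0.12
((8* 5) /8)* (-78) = -390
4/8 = 1/2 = 0.50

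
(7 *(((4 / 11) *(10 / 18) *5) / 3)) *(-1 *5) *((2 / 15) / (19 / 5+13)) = -250 / 2673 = -0.09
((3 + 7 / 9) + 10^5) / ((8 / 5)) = 62502.36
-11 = -11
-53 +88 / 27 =-1343 / 27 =-49.74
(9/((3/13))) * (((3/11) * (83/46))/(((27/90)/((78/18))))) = 70135/253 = 277.21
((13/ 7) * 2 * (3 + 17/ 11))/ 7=1300/ 539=2.41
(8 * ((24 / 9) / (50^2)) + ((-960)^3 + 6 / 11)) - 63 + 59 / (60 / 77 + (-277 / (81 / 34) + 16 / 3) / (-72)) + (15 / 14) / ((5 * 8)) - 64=-1064627289409626648373 / 1203327510000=-884736100.99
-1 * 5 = -5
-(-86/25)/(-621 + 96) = -86/13125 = -0.01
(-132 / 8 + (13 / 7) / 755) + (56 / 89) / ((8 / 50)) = -11820231 / 940730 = -12.56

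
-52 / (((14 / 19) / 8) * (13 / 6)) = -260.57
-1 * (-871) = 871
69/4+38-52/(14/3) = 1235/28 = 44.11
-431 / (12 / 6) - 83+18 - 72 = -705 / 2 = -352.50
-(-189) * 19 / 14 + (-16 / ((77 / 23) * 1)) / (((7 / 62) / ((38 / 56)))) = 1718797 / 7546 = 227.78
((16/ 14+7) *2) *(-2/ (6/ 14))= -76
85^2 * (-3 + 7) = 28900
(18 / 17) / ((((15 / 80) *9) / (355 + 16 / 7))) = 80032 / 357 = 224.18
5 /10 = 1 /2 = 0.50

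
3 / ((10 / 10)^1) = 3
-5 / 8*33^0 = -5 / 8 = -0.62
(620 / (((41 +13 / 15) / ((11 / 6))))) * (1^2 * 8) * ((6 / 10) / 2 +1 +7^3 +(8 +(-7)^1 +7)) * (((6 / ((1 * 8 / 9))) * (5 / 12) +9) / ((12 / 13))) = 4919499585 / 5024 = 979199.76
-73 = -73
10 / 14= 5 / 7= 0.71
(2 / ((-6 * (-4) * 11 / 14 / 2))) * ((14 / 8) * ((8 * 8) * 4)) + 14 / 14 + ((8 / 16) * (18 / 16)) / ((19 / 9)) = 96.30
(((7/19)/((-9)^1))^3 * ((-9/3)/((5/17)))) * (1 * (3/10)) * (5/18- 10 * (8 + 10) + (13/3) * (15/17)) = -738479/20000844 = -0.04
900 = 900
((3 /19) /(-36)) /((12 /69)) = -23 /912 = -0.03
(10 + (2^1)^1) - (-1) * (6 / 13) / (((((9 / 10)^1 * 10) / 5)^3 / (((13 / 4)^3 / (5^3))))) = 93481 / 7776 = 12.02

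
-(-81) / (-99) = -9 / 11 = -0.82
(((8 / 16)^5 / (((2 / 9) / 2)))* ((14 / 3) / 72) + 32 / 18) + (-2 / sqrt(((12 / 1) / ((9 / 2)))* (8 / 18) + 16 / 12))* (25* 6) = 2069 / 1152 - 450* sqrt(51) / 17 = -187.24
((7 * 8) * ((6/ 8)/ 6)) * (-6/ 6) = -7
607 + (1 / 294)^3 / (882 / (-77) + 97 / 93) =54764586423955 / 90221723928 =607.00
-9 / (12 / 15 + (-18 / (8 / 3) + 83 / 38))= 380 / 159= 2.39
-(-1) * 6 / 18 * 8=8 / 3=2.67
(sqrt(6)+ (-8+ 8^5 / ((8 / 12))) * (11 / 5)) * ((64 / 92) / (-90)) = -4324672 / 5175 - 8 * sqrt(6) / 1035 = -835.70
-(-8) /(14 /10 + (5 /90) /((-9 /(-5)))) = 6480 /1159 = 5.59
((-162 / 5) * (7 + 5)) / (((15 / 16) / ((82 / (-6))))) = 141696 / 25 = 5667.84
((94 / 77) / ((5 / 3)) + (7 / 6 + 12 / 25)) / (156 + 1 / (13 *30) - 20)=357227 / 20420785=0.02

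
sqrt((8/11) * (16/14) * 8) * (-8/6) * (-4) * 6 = 512 * sqrt(154)/77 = 82.52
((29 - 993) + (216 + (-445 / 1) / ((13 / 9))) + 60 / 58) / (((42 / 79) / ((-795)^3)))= 5262819833849625 / 5278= 997123879092.39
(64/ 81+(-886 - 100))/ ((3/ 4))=-1313.61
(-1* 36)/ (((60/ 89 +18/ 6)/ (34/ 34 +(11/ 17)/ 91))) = -1663944/ 168623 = -9.87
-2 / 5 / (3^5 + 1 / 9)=-9 / 5470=-0.00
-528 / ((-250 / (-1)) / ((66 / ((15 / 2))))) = -11616 / 625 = -18.59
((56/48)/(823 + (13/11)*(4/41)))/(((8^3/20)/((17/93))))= 53669/5302874880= 0.00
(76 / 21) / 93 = 76 / 1953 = 0.04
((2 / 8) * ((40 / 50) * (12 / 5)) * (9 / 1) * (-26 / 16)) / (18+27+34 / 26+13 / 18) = -0.15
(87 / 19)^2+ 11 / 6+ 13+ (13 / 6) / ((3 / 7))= 132740 / 3249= 40.86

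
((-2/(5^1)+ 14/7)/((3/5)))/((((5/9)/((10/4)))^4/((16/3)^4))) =884736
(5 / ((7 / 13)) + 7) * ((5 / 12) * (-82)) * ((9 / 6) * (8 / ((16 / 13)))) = -5425.18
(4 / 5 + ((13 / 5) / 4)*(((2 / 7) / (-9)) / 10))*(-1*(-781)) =623.19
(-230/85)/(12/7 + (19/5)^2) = -8050/48059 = -0.17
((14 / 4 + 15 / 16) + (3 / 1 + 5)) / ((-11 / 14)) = -1393 / 88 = -15.83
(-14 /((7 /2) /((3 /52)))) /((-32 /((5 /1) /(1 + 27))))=15 /11648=0.00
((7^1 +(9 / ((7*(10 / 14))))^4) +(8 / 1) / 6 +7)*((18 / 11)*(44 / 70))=83028 / 3125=26.57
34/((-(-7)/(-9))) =-306/7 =-43.71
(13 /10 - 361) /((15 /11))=-13189 /50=-263.78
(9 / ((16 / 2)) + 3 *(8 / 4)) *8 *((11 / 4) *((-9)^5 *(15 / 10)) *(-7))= 777498183 / 8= 97187272.88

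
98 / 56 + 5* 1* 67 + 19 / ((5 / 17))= 8027 / 20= 401.35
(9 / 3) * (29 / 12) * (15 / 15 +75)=551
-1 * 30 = -30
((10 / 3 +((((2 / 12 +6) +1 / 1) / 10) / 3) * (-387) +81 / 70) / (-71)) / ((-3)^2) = 0.14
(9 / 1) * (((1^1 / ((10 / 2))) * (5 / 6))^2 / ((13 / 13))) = 1 / 4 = 0.25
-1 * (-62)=62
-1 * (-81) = 81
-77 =-77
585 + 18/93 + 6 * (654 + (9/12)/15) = 1397943/310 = 4509.49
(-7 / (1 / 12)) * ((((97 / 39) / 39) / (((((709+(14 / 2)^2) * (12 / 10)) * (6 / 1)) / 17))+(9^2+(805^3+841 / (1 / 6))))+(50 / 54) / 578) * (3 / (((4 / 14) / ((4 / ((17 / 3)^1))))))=-306610308892942578601 / 944047689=-324782648658.06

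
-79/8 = -9.88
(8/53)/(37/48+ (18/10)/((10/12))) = 9600/186401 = 0.05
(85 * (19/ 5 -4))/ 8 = -17/ 8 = -2.12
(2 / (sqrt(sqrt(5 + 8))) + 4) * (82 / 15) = 164 * 13^(3 / 4) / 195 + 328 / 15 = 27.62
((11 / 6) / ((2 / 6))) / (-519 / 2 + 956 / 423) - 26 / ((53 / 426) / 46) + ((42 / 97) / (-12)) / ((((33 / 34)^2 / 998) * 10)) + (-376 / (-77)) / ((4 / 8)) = -81936910179957829 / 8528689582875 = -9607.21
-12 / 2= -6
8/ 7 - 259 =-1805/ 7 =-257.86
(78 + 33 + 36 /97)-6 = 10221 /97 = 105.37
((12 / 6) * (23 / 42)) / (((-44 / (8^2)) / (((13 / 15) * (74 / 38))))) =-177008 / 65835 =-2.69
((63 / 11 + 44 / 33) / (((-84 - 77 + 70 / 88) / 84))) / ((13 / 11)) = -41008 / 13091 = -3.13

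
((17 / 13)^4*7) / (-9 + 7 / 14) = -68782 / 28561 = -2.41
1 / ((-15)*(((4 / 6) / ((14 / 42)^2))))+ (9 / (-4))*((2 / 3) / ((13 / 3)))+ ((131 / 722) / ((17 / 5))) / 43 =-0.36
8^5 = 32768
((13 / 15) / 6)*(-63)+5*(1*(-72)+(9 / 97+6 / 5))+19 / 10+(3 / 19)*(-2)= -3327093 / 9215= -361.05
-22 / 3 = -7.33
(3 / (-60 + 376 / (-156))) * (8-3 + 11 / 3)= -507 / 1217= -0.42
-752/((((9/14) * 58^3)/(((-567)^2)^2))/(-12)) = 181353884121648/24389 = 7435888479.30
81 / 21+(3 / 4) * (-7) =-39 / 28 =-1.39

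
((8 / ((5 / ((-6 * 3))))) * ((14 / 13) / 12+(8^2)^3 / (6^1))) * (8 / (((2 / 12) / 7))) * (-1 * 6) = 164886817536 / 65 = 2536720269.78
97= 97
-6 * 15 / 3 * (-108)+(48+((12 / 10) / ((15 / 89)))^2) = 2086684 / 625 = 3338.69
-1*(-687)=687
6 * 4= 24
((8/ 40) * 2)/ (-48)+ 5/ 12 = 49/ 120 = 0.41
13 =13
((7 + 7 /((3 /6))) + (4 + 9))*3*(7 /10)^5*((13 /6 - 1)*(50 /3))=2000033 /6000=333.34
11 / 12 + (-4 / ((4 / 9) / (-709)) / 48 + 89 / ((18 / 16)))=212.97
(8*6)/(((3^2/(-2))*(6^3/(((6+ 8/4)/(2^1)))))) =-0.20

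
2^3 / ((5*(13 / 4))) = 32 / 65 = 0.49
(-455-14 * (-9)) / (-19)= 329 / 19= 17.32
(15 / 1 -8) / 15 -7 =-98 / 15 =-6.53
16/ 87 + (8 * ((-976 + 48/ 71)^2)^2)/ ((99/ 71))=5334785031050616868720/ 1027562481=5191689196221.85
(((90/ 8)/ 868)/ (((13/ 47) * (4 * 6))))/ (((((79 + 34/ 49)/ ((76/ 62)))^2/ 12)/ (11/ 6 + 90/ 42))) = 0.00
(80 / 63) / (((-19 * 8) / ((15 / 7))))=-50 / 2793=-0.02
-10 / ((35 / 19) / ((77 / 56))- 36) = 1045 / 3622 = 0.29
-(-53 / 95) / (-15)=-53 / 1425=-0.04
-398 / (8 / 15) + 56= -2761 / 4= -690.25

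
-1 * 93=-93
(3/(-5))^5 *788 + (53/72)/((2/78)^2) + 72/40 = 26503753/25000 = 1060.15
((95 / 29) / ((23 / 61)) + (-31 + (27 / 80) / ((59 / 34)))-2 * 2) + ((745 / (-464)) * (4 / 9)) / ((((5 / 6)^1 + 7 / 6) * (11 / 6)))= -1366800601 / 51945960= -26.31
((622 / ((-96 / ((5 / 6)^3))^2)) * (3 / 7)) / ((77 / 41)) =199234375 / 38626689024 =0.01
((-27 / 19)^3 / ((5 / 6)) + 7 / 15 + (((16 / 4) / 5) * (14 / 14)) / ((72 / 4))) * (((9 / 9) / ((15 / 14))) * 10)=-5068700 / 185193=-27.37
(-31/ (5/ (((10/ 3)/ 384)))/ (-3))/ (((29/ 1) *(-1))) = -31/ 50112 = -0.00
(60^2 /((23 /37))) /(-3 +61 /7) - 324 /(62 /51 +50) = 15126417 /15019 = 1007.15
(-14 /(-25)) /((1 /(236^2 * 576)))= 449132544 /25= 17965301.76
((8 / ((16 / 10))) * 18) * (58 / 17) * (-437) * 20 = -45622800 / 17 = -2683694.12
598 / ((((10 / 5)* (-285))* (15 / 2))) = -598 / 4275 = -0.14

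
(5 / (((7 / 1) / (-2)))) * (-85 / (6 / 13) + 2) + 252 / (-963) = 584167 / 2247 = 259.98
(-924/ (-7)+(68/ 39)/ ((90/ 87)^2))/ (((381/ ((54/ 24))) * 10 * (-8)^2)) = 1172597/ 950976000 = 0.00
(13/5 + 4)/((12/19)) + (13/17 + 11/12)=6187/510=12.13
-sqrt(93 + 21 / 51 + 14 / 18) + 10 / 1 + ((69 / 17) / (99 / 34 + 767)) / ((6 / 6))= 261908 / 26177 - sqrt(244987) / 51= 0.30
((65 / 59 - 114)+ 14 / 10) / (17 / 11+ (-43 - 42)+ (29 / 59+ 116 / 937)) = 113005948 / 83959345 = 1.35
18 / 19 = 0.95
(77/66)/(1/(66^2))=5082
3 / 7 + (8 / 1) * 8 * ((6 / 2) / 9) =457 / 21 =21.76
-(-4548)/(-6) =-758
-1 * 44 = -44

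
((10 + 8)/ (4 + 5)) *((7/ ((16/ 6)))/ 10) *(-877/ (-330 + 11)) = 18417/ 12760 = 1.44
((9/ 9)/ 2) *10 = 5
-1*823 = -823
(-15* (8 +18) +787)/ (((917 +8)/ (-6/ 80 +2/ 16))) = 397/ 18500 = 0.02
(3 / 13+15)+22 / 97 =19492 / 1261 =15.46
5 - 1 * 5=0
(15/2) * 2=15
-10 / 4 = -5 / 2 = -2.50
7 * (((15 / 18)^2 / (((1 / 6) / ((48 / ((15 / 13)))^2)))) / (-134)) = -75712 / 201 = -376.68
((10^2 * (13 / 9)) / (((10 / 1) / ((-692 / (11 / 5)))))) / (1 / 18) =-899600 / 11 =-81781.82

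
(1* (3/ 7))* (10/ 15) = 2/ 7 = 0.29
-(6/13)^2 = -36/169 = -0.21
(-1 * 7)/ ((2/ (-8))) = 28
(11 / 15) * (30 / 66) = 1 / 3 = 0.33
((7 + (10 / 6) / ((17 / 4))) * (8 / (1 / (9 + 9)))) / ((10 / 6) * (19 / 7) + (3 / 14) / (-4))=238.12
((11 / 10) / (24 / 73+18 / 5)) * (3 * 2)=803 / 478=1.68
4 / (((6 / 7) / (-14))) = -65.33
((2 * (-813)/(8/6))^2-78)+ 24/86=1487102.53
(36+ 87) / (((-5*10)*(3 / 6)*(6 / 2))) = -41 / 25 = -1.64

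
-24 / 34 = -12 / 17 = -0.71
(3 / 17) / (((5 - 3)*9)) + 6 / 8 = 155 / 204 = 0.76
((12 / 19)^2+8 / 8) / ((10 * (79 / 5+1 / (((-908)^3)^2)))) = 141506527453161359360 / 15982671906680034883341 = 0.01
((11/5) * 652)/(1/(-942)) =-6756024/5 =-1351204.80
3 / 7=0.43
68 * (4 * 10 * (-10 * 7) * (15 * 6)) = -17136000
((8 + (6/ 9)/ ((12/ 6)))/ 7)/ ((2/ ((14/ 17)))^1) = 25/ 51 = 0.49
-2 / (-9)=2 / 9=0.22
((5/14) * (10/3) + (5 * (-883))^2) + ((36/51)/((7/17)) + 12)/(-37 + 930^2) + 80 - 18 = 354021335667164/18162123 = 19492288.19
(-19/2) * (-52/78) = 19/3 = 6.33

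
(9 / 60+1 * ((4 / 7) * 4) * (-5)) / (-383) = 0.03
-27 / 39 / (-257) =9 / 3341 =0.00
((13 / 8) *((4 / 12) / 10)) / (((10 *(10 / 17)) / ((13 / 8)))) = 2873 / 192000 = 0.01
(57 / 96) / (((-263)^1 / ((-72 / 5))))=171 / 5260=0.03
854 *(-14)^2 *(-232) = -38833088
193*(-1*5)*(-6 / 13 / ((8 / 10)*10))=2895 / 52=55.67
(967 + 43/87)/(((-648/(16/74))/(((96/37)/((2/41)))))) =-55216832/3215781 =-17.17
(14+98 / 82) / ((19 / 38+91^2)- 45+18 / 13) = 16198 / 8781585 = 0.00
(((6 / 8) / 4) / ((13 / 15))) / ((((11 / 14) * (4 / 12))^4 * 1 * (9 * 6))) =324135 / 380666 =0.85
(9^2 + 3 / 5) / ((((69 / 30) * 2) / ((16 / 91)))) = 6528 / 2093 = 3.12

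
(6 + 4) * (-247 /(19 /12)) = -1560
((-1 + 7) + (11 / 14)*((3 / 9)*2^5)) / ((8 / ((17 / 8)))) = 2567 / 672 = 3.82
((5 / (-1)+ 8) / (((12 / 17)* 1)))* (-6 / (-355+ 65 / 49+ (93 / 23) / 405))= 7759395 / 107616262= 0.07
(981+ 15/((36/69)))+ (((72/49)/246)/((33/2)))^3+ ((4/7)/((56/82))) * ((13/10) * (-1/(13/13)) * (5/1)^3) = 37720744965724559/43169583345196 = 873.78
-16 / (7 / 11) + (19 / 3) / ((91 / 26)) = -70 / 3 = -23.33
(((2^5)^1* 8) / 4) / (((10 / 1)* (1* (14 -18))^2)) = 0.40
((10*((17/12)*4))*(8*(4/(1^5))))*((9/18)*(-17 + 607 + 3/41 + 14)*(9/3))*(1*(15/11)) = 1010493600/451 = 2240562.31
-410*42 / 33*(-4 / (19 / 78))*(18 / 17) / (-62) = -16117920 / 110143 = -146.34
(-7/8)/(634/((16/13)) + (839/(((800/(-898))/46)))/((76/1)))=13300/834453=0.02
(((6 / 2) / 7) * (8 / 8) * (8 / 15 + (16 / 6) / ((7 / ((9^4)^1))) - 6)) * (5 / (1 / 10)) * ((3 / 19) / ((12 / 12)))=7855980 / 931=8438.22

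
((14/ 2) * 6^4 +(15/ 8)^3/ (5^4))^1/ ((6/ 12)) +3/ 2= 23226267/ 1280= 18145.52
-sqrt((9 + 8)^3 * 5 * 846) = -4558.73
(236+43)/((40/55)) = 3069/8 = 383.62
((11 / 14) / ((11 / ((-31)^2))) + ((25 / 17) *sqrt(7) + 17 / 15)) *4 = 100 *sqrt(7) / 17 + 29306 / 105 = 294.67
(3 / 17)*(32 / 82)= 48 / 697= 0.07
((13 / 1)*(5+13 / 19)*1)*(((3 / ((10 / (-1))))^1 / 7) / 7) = -2106 / 4655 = -0.45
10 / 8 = 5 / 4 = 1.25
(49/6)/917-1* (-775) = 609157/786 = 775.01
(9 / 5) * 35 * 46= 2898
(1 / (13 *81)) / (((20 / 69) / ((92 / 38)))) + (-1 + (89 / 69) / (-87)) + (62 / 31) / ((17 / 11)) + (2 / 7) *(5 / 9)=2360606957 / 5293385370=0.45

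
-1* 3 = -3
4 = 4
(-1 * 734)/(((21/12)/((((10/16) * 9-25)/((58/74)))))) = 2104745/203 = 10368.20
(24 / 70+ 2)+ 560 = 19682 / 35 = 562.34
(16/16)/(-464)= -1/464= -0.00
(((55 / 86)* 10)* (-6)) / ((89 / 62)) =-102300 / 3827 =-26.73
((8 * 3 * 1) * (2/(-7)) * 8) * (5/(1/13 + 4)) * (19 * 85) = -40310400/371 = -108653.37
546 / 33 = 182 / 11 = 16.55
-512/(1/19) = -9728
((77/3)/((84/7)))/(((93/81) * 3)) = 77/124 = 0.62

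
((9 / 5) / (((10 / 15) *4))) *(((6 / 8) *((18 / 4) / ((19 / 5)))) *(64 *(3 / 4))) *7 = 15309 / 76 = 201.43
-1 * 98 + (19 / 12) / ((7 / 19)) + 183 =7501 / 84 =89.30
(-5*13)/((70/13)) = -169/14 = -12.07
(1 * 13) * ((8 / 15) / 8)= 13 / 15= 0.87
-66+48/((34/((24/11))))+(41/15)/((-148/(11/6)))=-156807457/2490840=-62.95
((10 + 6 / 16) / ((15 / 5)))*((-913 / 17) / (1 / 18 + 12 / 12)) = -227337 / 1292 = -175.96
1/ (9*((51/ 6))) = 2/ 153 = 0.01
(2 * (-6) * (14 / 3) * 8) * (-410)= 183680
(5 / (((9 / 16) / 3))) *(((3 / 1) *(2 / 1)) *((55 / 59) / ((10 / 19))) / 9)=31.49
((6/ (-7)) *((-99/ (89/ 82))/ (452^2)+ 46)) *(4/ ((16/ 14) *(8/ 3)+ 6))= -3763856061/ 215923790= -17.43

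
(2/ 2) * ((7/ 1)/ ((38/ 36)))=6.63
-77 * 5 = -385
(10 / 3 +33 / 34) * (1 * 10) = 2195 / 51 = 43.04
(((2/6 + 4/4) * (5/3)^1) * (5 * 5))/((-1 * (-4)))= 125/9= 13.89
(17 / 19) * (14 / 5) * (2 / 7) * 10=136 / 19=7.16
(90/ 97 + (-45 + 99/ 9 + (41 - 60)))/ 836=-5051/ 81092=-0.06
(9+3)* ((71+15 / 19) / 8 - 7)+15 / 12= 1895 / 76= 24.93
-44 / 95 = -0.46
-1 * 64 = -64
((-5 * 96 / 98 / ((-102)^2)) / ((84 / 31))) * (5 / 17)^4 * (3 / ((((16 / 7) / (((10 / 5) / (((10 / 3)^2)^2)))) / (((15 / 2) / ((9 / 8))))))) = -6975 / 37847708192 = -0.00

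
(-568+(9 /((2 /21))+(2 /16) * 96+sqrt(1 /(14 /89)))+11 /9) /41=-8285 /738+sqrt(1246) /574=-11.16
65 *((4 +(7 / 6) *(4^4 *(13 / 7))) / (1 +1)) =18156.67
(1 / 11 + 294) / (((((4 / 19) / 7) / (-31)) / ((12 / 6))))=-13337905 / 22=-606268.41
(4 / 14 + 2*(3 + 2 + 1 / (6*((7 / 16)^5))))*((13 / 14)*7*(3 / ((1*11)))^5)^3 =17012748103767 / 580223223003048317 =0.00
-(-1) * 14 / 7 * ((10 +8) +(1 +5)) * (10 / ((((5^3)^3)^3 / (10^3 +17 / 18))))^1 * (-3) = -288272 / 1490116119384765625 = -0.00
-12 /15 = -4 /5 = -0.80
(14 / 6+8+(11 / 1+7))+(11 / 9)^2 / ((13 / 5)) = 30440 / 1053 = 28.91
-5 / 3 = -1.67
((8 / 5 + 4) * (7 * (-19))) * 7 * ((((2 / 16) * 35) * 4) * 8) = -729904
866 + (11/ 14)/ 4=48507/ 56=866.20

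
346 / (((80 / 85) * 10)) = 2941 / 80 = 36.76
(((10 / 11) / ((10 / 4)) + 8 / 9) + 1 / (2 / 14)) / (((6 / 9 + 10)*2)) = 817 / 2112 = 0.39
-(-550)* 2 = 1100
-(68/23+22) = -574/23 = -24.96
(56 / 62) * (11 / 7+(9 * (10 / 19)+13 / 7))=4344 / 589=7.38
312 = 312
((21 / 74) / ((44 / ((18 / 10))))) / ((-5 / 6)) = -567 / 40700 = -0.01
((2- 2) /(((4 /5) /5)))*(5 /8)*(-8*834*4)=0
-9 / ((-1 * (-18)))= -1 / 2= -0.50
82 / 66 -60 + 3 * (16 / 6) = -1675 / 33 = -50.76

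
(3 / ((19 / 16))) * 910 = 43680 / 19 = 2298.95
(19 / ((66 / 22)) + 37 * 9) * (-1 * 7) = -7126 / 3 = -2375.33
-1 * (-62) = 62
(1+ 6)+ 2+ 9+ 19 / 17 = 325 / 17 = 19.12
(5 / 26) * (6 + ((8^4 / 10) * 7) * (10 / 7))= 10255 / 13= 788.85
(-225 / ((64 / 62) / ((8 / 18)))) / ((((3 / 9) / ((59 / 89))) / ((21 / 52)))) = -2880675 / 37024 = -77.81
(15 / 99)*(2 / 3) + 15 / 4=1525 / 396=3.85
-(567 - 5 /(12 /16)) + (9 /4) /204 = -457223 /816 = -560.32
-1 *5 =-5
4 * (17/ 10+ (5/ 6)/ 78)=4003/ 585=6.84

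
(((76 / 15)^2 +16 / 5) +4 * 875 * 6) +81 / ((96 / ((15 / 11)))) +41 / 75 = 21030.57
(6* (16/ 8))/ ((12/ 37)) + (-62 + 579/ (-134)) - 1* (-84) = 7327/ 134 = 54.68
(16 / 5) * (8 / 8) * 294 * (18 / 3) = 5644.80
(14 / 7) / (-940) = -1 / 470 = -0.00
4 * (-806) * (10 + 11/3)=-132184/3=-44061.33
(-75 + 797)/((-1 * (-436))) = 361/218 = 1.66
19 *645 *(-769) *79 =-744503505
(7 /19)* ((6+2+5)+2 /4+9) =315 /38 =8.29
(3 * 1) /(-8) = -0.38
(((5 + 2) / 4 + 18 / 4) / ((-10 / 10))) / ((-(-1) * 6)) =-25 / 24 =-1.04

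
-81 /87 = -27 /29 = -0.93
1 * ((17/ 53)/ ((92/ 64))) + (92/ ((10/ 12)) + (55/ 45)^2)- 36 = 37578563/ 493695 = 76.12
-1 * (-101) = 101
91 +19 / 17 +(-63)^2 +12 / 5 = 4063.52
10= 10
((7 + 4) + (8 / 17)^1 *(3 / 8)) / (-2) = -95 / 17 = -5.59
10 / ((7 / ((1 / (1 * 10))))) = 1 / 7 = 0.14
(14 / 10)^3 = 343 / 125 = 2.74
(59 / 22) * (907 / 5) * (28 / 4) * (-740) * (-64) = 1774062976 / 11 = 161278452.36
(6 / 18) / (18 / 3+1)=1 / 21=0.05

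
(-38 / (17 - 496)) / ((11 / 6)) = 228 / 5269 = 0.04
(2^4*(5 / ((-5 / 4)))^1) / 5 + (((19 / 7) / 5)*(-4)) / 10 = -2278 / 175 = -13.02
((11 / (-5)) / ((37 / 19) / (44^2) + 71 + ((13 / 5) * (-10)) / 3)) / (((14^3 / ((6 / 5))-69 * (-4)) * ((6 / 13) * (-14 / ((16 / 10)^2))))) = 31560672 / 5784142839125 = 0.00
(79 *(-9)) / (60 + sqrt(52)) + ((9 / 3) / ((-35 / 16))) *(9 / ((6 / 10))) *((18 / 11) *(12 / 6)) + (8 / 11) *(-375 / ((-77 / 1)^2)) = -4592903811 / 57849253 + 711 *sqrt(13) / 1774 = -77.95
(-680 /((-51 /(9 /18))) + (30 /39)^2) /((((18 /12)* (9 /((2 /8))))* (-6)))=-0.02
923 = 923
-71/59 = -1.20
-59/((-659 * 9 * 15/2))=118/88965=0.00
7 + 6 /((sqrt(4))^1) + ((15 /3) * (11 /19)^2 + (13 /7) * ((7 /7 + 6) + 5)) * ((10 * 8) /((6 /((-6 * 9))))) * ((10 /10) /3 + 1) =-58103690 /2527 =-22993.15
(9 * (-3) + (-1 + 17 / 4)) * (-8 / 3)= 190 / 3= 63.33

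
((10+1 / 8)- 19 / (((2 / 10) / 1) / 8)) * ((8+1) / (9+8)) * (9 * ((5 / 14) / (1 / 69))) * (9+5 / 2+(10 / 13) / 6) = -7240540185 / 7072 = -1023832.04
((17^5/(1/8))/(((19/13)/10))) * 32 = 47252840960/19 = 2486991629.47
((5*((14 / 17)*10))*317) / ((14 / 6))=95100 / 17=5594.12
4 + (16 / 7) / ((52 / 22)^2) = 5216 / 1183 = 4.41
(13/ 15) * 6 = 26/ 5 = 5.20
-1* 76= -76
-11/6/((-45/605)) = 1331/54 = 24.65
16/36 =4/9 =0.44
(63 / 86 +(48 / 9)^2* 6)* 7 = 309547 / 258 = 1199.79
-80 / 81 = -0.99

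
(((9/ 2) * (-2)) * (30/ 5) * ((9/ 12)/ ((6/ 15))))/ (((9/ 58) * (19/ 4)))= -2610/ 19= -137.37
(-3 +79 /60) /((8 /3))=-101 /160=-0.63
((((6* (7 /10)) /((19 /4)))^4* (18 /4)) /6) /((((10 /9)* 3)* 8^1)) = 7001316 /407253125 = 0.02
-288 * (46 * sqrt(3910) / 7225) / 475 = -13248 * sqrt(3910) / 3431875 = -0.24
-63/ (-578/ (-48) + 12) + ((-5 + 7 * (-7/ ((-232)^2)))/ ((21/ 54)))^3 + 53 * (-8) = -9848804332164707061737/ 3857517061158699008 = -2553.15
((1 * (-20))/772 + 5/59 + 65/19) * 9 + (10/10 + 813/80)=735280429/17308240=42.48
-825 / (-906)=275 / 302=0.91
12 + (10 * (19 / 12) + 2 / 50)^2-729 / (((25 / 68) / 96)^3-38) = 67347021874473839711 / 237851859657397500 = 283.15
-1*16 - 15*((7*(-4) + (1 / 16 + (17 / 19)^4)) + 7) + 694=2048540193 / 2085136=982.45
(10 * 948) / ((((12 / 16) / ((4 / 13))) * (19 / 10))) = 505600 / 247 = 2046.96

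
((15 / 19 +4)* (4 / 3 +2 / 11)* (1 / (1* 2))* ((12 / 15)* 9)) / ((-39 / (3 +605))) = -4480 / 11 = -407.27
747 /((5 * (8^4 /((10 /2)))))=747 /4096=0.18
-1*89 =-89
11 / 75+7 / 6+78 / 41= 19777 / 6150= 3.22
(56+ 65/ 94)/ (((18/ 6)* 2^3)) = 5329/ 2256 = 2.36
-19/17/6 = -19/102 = -0.19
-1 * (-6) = 6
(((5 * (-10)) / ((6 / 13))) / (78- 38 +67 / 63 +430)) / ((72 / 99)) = -75075 / 237416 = -0.32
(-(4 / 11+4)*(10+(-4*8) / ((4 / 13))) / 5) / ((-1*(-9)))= 1504 / 165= 9.12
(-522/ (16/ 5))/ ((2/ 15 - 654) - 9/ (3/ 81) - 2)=19575/ 107864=0.18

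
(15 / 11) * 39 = 585 / 11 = 53.18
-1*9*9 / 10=-81 / 10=-8.10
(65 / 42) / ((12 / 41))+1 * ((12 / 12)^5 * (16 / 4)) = 4681 / 504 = 9.29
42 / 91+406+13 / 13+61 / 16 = 411.27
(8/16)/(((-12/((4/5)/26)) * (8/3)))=-0.00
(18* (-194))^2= 12194064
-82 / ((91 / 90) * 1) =-7380 / 91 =-81.10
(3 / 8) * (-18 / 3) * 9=-81 / 4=-20.25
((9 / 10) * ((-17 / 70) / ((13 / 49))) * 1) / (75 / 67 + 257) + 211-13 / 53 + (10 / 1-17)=242781474679 / 1191556600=203.75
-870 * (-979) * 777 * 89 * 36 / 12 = 176699054070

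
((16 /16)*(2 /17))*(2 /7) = 4 /119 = 0.03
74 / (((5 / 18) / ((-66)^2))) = 5802192 / 5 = 1160438.40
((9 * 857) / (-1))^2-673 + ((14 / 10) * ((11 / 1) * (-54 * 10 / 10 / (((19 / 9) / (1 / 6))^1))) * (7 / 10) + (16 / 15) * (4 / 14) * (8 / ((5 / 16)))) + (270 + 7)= 1186824200159 / 19950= 59489934.85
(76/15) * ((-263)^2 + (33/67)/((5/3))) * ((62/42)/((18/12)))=109185116368/316575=344894.94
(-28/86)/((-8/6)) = 21/86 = 0.24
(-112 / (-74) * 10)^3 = 175616000 / 50653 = 3467.04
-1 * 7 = -7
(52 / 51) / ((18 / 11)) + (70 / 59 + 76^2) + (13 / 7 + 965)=1278566228 / 189567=6744.67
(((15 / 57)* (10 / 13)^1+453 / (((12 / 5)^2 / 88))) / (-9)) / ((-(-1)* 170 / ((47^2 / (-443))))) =4531531555 / 200896956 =22.56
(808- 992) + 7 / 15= -2753 / 15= -183.53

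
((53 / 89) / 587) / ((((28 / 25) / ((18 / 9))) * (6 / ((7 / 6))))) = 1325 / 3761496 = 0.00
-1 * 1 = -1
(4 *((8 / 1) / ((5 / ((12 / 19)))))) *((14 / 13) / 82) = 2688 / 50635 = 0.05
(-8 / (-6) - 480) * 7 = -10052 / 3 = -3350.67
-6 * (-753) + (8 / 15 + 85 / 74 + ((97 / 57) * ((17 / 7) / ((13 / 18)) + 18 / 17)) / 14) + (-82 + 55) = 54009351233 / 12020190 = 4493.22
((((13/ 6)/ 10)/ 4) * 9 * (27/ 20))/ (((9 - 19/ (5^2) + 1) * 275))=351/ 1355200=0.00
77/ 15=5.13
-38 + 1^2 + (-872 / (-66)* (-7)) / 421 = -517093 / 13893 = -37.22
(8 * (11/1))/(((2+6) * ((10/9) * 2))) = 99/20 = 4.95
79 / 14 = 5.64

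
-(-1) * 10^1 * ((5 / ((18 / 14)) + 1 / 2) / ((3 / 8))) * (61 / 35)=38552 / 189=203.98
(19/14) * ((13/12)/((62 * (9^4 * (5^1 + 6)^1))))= 247/751733136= 0.00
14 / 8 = 7 / 4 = 1.75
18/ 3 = 6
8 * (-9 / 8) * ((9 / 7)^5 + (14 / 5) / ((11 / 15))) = -65.98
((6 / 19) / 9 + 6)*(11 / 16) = 4.15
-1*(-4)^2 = -16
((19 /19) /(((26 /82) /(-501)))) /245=-6.45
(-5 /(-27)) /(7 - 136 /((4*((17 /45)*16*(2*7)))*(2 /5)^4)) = -8960 /420687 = -0.02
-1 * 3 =-3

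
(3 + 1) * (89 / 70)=5.09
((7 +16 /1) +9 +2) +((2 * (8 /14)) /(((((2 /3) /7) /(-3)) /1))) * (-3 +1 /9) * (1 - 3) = -174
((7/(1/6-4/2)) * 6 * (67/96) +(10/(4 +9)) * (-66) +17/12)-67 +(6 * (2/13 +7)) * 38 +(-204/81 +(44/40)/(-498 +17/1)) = 657676229/439560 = 1496.21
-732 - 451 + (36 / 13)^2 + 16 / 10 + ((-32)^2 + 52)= -82583 / 845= -97.73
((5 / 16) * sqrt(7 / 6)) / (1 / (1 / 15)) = sqrt(42) / 288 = 0.02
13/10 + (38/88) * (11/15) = 97/60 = 1.62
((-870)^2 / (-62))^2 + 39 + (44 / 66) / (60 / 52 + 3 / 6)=18475952807263 / 123969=149036878.63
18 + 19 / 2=55 / 2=27.50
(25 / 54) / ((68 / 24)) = 25 / 153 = 0.16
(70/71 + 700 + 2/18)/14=448001/8946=50.08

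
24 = 24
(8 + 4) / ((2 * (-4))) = -3 / 2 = -1.50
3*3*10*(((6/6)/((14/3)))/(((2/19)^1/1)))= 2565/14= 183.21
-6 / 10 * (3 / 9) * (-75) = 15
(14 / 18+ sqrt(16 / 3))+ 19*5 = 4*sqrt(3) / 3+ 862 / 9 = 98.09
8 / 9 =0.89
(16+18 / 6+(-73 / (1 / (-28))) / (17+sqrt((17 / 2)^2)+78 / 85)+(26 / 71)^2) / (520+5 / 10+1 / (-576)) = 139828869440 / 754152216413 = 0.19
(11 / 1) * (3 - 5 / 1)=-22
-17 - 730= -747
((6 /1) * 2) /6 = 2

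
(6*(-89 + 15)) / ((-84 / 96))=3552 / 7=507.43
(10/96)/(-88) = -5/4224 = -0.00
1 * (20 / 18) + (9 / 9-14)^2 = 1531 / 9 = 170.11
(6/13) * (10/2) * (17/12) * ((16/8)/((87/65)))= 4.89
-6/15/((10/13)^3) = -2197/2500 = -0.88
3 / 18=1 / 6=0.17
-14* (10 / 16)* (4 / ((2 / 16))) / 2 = -140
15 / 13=1.15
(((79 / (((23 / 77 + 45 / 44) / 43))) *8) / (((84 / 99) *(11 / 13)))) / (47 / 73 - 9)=-38685036 / 11285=-3428.00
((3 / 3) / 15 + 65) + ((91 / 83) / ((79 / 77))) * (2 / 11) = 6418742 / 98355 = 65.26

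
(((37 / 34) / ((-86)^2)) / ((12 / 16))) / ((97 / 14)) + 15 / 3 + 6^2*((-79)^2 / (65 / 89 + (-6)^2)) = 183054480707198 / 29901552807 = 6121.91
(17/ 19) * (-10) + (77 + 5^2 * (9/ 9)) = 1768/ 19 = 93.05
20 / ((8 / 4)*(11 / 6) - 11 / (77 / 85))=-210 / 89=-2.36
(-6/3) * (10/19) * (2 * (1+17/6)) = -460/57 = -8.07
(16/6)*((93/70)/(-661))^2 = 5766/535228225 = 0.00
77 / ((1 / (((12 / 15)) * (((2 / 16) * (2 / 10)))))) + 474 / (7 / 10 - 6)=-232919 / 2650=-87.89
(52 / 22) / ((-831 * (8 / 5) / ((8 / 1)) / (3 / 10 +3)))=-0.05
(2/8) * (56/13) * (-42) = -588/13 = -45.23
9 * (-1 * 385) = -3465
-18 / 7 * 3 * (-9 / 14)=243 / 49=4.96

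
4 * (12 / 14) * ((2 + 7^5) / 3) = 134472 / 7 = 19210.29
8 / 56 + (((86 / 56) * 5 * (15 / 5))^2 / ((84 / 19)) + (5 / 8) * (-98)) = 1293401 / 21952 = 58.92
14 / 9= 1.56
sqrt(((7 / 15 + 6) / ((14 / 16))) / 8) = sqrt(10185) / 105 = 0.96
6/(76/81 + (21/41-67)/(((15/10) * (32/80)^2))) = -19926/916909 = -0.02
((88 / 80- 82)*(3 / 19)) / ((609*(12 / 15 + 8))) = -809 / 339416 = -0.00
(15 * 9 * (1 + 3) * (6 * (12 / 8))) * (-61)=-296460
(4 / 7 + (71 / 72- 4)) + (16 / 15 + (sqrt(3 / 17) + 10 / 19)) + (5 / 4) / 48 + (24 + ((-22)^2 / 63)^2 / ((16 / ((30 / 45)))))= sqrt(51) / 17 + 1855891699 / 72394560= 26.06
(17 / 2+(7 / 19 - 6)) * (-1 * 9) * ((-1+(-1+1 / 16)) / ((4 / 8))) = 30411 / 304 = 100.04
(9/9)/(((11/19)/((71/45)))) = 1349/495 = 2.73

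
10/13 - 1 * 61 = -60.23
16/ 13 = 1.23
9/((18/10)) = 5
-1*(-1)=1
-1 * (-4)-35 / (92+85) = 673 / 177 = 3.80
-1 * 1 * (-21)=21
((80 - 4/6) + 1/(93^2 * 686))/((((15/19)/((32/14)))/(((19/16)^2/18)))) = 645708516611/35884078272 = 17.99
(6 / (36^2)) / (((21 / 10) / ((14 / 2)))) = 0.02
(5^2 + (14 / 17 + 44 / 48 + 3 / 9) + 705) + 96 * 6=88949 / 68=1308.07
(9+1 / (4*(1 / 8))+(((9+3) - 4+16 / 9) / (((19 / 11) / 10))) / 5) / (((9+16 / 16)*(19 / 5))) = 3817 / 6498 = 0.59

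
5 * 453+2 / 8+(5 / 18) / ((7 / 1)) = 570853 / 252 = 2265.29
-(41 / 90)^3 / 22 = -68921 / 16038000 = -0.00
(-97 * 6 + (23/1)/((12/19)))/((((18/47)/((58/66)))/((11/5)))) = -8923561/3240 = -2754.19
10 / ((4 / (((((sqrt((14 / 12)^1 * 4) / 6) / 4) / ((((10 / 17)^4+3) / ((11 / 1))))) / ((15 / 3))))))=918731 * sqrt(42) / 37521072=0.16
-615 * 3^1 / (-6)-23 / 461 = 283469 / 922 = 307.45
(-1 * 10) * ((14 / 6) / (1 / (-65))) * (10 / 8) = 11375 / 6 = 1895.83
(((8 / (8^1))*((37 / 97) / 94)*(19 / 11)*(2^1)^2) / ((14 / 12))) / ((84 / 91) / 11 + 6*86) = 9139 / 196264950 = 0.00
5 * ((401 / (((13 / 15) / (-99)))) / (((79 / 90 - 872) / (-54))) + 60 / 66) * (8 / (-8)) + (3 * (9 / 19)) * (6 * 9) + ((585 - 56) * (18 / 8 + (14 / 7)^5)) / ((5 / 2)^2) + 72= 91812990375241 / 5325387925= 17240.62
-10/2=-5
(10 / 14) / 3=5 / 21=0.24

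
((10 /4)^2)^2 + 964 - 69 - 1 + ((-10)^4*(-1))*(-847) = 135534929 /16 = 8470933.06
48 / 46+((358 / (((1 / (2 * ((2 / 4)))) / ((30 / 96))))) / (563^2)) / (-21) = 1277998423 / 1224768216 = 1.04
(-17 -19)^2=1296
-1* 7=-7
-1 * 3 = -3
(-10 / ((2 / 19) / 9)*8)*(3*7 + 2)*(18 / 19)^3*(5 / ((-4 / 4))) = 241444800 / 361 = 668822.16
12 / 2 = 6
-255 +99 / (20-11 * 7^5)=-15712878 / 61619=-255.00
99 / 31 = 3.19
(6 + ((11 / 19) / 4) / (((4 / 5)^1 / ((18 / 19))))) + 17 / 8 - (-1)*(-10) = -615 / 361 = -1.70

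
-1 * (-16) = 16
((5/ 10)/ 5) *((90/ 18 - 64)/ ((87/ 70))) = -4.75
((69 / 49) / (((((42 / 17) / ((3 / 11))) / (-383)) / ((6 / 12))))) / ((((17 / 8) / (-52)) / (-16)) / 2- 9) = 1495133952 / 451971443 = 3.31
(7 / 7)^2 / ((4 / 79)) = 79 / 4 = 19.75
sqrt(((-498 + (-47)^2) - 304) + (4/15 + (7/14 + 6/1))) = sqrt(1272390)/30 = 37.60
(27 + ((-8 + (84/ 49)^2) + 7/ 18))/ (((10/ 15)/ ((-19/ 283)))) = -374167/ 166404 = -2.25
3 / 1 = 3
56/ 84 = 2/ 3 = 0.67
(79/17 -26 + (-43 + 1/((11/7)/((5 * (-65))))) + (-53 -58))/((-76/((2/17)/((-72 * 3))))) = -11911/4348872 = -0.00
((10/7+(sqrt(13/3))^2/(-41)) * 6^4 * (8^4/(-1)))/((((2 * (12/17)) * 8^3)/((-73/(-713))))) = -994.69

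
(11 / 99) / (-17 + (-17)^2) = 1 / 2448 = 0.00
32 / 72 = 4 / 9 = 0.44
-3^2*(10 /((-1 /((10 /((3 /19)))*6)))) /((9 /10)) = 38000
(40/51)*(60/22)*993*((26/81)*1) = 3442400/5049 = 681.80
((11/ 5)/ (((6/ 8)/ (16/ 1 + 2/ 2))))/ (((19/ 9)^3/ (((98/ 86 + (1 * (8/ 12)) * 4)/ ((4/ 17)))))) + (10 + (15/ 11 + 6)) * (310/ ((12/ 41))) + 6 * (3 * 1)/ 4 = 899381260232/ 48664605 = 18481.22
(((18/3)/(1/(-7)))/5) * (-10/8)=21/2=10.50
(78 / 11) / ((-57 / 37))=-962 / 209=-4.60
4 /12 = 1 /3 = 0.33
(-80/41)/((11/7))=-1.24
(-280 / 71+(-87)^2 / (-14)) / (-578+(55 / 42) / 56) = 90941592 / 96517471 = 0.94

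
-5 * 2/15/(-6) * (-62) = -62/9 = -6.89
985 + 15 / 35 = 6898 / 7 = 985.43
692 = 692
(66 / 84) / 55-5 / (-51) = 401 / 3570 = 0.11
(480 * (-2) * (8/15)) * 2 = -1024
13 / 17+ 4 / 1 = 81 / 17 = 4.76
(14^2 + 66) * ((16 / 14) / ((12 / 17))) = 8908 / 21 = 424.19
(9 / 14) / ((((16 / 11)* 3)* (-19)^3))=-0.00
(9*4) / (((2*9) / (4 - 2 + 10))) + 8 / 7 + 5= 211 / 7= 30.14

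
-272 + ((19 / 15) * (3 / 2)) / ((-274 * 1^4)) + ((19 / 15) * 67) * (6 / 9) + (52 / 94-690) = -1048769341 / 1159020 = -904.88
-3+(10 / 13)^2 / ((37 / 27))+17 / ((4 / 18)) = 924591 / 12506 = 73.93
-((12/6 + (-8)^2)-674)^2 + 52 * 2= -369560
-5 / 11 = -0.45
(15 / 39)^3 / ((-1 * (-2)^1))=125 / 4394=0.03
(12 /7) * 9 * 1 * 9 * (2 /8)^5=243 /1792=0.14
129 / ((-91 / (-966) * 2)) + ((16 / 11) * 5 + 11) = 100524 / 143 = 702.97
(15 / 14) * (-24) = -180 / 7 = -25.71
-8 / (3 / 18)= -48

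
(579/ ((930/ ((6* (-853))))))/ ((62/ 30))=-1481661/ 961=-1541.79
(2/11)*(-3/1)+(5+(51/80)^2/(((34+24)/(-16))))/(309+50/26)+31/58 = 4898457/1031518400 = 0.00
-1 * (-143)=143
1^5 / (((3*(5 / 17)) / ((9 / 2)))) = 51 / 10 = 5.10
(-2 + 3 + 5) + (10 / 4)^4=721 / 16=45.06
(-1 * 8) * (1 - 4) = 24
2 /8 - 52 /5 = -203 /20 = -10.15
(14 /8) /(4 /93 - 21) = -651 /7796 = -0.08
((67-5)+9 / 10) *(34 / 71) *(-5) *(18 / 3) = -64158 / 71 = -903.63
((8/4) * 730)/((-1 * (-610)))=146/61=2.39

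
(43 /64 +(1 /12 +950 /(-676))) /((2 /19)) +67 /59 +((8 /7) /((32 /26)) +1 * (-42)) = -1235894641 /26802048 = -46.11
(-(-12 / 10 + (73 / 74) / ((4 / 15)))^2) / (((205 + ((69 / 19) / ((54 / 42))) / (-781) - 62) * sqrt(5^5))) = -609108348717 * sqrt(5) / 1742947826000000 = -0.00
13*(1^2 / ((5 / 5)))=13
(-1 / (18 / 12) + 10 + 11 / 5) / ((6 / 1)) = 1.92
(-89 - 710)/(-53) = 799/53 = 15.08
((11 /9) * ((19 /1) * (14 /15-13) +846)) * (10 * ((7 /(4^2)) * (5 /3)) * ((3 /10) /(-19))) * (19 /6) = -712327 /2592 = -274.82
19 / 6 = 3.17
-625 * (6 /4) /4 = -1875 /8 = -234.38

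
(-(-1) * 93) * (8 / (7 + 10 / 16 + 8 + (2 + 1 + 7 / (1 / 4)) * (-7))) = -3.69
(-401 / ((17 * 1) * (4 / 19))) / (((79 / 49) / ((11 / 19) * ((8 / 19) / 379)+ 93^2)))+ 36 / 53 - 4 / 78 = -48061001543429921 / 79959356724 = -601067.89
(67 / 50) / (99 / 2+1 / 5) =67 / 2485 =0.03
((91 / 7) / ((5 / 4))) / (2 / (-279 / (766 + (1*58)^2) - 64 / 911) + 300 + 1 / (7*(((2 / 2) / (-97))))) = 188729996 / 4929297235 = 0.04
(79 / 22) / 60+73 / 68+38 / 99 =102139 / 67320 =1.52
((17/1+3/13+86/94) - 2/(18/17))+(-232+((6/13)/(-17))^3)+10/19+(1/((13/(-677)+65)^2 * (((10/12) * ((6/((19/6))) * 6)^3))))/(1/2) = -2122352778809482968085819/9861458297127512924160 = -215.22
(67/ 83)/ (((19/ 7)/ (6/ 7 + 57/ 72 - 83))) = -915689/ 37848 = -24.19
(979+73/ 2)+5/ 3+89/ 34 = 52009/ 51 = 1019.78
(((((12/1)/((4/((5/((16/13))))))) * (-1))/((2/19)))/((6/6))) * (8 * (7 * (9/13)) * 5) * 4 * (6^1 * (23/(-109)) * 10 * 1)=123889500/109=1136600.92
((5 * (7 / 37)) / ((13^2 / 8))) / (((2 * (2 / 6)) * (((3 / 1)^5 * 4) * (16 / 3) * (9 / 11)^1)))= 385 / 24311664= 0.00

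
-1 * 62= -62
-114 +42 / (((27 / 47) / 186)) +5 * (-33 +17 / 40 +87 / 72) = 79967 / 6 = 13327.83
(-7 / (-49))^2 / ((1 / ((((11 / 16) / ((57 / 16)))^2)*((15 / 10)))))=121 / 106134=0.00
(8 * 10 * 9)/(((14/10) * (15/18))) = 4320/7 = 617.14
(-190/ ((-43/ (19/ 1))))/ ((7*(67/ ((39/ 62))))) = 70395/ 625177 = 0.11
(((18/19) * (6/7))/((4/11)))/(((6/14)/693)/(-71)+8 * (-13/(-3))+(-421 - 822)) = -4871097/2635777394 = -0.00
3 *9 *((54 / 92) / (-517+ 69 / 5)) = -3645 / 115736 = -0.03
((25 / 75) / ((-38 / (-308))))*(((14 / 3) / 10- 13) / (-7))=4136 / 855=4.84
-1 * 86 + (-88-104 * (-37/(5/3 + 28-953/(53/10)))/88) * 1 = -45769401/262603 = -174.29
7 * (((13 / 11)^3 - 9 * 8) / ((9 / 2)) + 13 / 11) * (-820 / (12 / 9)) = 248417155 / 3993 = 62213.16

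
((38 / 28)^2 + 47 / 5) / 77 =11017 / 75460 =0.15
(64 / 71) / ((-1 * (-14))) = 32 / 497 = 0.06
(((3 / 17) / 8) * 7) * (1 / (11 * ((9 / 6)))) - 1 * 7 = -5229 / 748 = -6.99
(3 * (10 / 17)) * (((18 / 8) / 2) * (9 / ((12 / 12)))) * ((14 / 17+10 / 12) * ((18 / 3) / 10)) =41067 / 2312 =17.76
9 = 9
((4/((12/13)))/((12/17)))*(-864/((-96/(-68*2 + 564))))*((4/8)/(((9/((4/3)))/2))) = 94588/27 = 3503.26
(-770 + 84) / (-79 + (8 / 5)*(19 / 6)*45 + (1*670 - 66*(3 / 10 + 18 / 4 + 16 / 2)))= 26.59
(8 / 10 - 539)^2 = 7241481 / 25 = 289659.24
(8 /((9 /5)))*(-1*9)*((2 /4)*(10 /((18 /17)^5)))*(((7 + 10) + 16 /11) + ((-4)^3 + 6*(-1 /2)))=3159181825 /433026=7295.59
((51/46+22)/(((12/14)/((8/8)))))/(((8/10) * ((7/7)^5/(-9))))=-111615/368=-303.30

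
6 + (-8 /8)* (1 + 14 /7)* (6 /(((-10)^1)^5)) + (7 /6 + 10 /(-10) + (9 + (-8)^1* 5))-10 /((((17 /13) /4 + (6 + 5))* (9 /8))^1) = -6790027291 /265050000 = -25.62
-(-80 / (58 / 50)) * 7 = 14000 / 29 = 482.76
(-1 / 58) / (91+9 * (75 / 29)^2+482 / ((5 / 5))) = -29 / 1065036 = -0.00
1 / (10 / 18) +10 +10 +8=149 / 5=29.80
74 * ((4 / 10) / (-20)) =-37 / 25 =-1.48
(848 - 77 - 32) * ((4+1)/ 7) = 3695/ 7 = 527.86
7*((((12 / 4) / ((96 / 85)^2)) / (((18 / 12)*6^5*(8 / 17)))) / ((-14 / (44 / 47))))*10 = -6755375 / 3368189952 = -0.00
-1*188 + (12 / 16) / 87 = -21807 / 116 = -187.99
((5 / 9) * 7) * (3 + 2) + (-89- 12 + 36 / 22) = -7912 / 99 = -79.92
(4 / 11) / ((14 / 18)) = 36 / 77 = 0.47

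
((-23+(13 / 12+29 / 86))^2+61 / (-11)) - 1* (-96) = 1628795195 / 2928816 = 556.13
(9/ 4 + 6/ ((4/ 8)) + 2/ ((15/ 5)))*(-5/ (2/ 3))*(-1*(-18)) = -8055/ 4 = -2013.75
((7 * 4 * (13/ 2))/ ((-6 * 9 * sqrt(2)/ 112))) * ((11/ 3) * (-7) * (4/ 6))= 784784 * sqrt(2)/ 243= 4567.29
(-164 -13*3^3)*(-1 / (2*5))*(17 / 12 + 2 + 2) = 6695 / 24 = 278.96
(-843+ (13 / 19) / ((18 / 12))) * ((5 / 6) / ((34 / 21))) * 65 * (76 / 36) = -6426875 / 108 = -59508.10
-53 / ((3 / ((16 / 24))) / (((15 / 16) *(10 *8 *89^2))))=-20990650 / 3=-6996883.33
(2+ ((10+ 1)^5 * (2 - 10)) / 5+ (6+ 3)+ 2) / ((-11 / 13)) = 16748459 / 55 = 304517.44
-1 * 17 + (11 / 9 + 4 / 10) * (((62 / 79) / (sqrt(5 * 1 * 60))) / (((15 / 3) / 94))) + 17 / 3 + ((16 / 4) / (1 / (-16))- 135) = -631 / 3 + 212722 * sqrt(3) / 266625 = -208.95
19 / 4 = 4.75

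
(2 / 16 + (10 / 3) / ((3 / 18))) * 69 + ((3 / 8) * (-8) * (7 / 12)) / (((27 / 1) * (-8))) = 1199779 / 864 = 1388.63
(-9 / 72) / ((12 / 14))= -7 / 48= -0.15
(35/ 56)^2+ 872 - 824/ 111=6144727/ 7104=864.97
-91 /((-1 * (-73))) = -91 /73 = -1.25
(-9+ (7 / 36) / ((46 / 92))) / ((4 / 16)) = -310 / 9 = -34.44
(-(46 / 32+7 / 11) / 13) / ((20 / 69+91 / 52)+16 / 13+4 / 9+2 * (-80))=75555 / 74019044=0.00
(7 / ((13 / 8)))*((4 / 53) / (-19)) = -224 / 13091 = -0.02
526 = 526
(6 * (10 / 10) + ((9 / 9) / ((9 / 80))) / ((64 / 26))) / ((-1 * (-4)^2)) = -173 / 288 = -0.60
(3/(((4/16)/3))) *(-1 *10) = -360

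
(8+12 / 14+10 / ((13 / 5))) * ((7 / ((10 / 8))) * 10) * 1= 9248 / 13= 711.38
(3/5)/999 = 1/1665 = 0.00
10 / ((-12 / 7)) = -35 / 6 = -5.83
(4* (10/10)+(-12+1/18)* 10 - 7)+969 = 846.56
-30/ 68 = -15/ 34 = -0.44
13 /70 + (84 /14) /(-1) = -5.81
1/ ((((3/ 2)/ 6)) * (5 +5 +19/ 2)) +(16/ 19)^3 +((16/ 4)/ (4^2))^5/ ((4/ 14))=441406075/ 547842048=0.81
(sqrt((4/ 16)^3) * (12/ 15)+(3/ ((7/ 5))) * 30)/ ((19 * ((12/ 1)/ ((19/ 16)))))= 4507/ 13440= 0.34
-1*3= -3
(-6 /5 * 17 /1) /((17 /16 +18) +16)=-32 /55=-0.58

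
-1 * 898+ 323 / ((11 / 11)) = -575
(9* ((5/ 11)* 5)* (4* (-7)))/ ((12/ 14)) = -7350/ 11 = -668.18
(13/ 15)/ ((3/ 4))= 52/ 45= 1.16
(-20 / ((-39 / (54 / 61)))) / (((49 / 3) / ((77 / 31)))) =11880 / 172081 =0.07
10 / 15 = 2 / 3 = 0.67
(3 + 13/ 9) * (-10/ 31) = -400/ 279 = -1.43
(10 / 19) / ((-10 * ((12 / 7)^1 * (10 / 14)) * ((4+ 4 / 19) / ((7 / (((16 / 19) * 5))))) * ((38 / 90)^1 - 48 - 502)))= 2793 / 90444800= 0.00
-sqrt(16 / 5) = -4 * sqrt(5) / 5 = -1.79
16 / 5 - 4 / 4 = 11 / 5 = 2.20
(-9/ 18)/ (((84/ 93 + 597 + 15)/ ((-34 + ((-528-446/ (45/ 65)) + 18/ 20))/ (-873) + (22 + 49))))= -176295419/ 2985660000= -0.06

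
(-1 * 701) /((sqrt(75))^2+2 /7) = -4907 /527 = -9.31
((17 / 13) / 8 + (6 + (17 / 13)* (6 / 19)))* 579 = 7524105 / 1976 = 3807.75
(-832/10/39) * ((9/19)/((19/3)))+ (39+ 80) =214507/1805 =118.84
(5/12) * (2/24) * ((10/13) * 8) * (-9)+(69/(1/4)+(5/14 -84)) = 190.43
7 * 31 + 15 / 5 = 220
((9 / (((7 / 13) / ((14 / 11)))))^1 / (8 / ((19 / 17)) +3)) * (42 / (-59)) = -186732 / 125257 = -1.49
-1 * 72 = -72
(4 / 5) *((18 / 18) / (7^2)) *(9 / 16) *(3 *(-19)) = -0.52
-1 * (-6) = 6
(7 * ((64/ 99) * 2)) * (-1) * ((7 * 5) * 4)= -125440/ 99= -1267.07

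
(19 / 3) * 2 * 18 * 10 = 2280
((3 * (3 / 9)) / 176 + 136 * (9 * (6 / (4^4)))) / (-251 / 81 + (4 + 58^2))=204525 / 23985016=0.01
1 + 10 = 11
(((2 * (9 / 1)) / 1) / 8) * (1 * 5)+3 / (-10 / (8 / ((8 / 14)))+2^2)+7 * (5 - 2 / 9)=37763 / 828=45.61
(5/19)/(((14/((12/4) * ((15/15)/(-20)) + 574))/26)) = 149201/532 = 280.45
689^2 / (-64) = -474721 / 64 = -7417.52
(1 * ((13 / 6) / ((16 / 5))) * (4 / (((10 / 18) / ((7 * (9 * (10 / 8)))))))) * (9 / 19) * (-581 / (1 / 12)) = -192714795 / 152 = -1267860.49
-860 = -860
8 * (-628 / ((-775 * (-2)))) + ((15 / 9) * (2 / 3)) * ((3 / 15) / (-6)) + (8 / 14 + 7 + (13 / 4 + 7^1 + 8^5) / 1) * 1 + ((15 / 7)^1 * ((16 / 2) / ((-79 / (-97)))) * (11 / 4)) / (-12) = 1517152798487 / 46286100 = 32777.72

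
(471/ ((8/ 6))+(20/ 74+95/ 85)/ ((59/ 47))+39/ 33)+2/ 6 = 1743287111/ 4898652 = 355.87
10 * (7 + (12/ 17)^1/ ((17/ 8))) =21190/ 289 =73.32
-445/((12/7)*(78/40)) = -133.12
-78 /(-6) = 13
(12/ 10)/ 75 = 2/ 125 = 0.02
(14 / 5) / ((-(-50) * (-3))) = -7 / 375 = -0.02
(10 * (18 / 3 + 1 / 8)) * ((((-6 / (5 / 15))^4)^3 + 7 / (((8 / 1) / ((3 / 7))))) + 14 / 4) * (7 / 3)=15871726553167187885 / 96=165330484928824873.80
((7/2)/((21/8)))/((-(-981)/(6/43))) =0.00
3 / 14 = 0.21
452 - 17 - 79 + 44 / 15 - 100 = 3884 / 15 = 258.93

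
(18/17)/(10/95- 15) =-0.07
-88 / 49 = -1.80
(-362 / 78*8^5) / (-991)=5931008 / 38649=153.46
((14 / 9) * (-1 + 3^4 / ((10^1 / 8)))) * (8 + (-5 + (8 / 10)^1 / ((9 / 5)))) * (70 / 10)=969122 / 405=2392.89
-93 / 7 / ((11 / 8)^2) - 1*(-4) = -2564 / 847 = -3.03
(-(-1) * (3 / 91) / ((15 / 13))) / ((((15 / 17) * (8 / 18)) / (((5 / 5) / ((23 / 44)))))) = 561 / 4025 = 0.14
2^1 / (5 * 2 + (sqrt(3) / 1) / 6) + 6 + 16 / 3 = 41486 / 3597 - 4 * sqrt(3) / 1199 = 11.53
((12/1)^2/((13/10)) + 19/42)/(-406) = -60727/221676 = -0.27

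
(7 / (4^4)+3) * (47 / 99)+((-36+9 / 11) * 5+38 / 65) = -286454903 / 1647360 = -173.89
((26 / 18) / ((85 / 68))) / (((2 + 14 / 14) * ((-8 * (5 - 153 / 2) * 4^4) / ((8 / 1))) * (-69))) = -1 / 3278880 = -0.00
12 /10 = 6 /5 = 1.20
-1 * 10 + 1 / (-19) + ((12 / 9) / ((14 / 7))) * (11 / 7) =-3593 / 399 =-9.01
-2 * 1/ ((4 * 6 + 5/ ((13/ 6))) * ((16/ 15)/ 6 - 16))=65/ 13528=0.00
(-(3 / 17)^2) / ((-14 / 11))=99 / 4046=0.02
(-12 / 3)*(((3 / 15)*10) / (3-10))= 8 / 7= 1.14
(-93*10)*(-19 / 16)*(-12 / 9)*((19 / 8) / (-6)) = 55955 / 96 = 582.86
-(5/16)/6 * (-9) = 15/32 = 0.47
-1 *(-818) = 818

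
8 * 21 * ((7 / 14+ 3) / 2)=294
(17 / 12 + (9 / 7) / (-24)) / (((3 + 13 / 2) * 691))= 229 / 1102836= 0.00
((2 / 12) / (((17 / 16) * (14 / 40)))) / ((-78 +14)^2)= 5 / 45696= 0.00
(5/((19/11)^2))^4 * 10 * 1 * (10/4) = 3349357515625/16983563041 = 197.21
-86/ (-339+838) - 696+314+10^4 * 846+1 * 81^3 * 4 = 5282105532/ 499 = 10585381.83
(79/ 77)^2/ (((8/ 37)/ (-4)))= -230917/ 11858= -19.47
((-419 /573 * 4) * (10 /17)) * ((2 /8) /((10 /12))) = -1676 /3247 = -0.52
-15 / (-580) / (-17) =-3 / 1972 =-0.00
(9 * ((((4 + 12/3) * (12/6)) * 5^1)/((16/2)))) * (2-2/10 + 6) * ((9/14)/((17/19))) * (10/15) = 40014/119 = 336.25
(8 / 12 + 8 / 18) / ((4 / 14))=35 / 9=3.89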